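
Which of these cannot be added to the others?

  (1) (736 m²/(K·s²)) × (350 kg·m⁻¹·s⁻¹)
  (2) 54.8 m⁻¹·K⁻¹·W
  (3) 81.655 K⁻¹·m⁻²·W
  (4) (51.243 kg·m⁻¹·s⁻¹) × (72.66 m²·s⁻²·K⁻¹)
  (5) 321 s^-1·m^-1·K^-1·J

(3)

Work out the base dimensions of each:
  (1) [m²·s⁻²·K⁻¹] · [kg·m⁻¹·s⁻¹] = kg·m·s⁻³·K⁻¹
  (2) W·m⁻¹·K⁻¹ = J·s⁻¹·m⁻¹·K⁻¹ = kg·m·s⁻³·K⁻¹
  (3) W·m⁻²·K⁻¹ = J·s⁻¹·m⁻²·K⁻¹ = kg·s⁻³·K⁻¹
  (4) [kg·m⁻¹·s⁻¹] · [m²·s⁻²·K⁻¹] = kg·m·s⁻³·K⁻¹
  (5) J·s⁻¹·m⁻¹·K⁻¹ = N·m·s⁻¹·m⁻¹·K⁻¹ = kg·m·s⁻³·K⁻¹
All reduce to kg·m·s⁻³·K⁻¹ except (3), which is kg·s⁻³·K⁻¹.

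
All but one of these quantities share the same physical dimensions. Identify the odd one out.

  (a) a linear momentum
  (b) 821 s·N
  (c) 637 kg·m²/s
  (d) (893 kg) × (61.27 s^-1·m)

(c)

Dimensions:
  (a) [linear momentum] = kg·m·s⁻¹
  (b) N·s = kg·m·s⁻²·s = kg·m·s⁻¹
  (c) kg·m²·s⁻¹
  (d) [kg] · [m·s⁻¹] = kg·m·s⁻¹
All reduce to kg·m·s⁻¹ except (c), which is kg·m²·s⁻¹.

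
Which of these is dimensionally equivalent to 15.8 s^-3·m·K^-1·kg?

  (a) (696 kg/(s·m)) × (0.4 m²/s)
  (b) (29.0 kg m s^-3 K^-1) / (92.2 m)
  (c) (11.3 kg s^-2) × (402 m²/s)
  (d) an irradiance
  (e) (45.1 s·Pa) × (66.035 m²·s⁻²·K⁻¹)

Reference: kg·m·s⁻³·K⁻¹.
Each option:
  (a) [kg·m⁻¹·s⁻¹] · [m²·s⁻¹] = kg·m·s⁻²
  (b) [kg·m·s⁻³·K⁻¹] / [m] = kg·s⁻³·K⁻¹
  (c) [kg·s⁻²] · [m²·s⁻¹] = kg·m²·s⁻³
  (d) [irradiance] = kg·s⁻³
  (e) [kg·m⁻¹·s⁻¹] · [m²·s⁻²·K⁻¹] = kg·m·s⁻³·K⁻¹  ← same
Only (e) matches kg·m·s⁻³·K⁻¹.

(e)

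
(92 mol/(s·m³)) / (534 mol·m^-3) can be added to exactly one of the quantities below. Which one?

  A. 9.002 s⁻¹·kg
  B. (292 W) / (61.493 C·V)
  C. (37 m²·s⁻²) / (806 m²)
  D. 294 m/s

B.

Reference: [m⁻³·s⁻¹·mol] / [m⁻³·mol] = s⁻¹.
Each option:
  A. kg·s⁻¹
  B. [kg·m²·s⁻³] / [kg·m²·s⁻²] = s⁻¹  ← same
  C. [m²·s⁻²] / [m²] = s⁻²
  D. m·s⁻¹
Only B. matches s⁻¹.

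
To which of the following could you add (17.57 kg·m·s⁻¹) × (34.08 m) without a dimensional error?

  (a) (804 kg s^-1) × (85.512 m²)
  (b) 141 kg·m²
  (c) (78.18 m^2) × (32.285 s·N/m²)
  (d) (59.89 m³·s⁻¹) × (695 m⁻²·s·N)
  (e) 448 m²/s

(a)

Reference: [kg·m·s⁻¹] · [m] = kg·m²·s⁻¹.
Each option:
  (a) [kg·s⁻¹] · [m²] = kg·m²·s⁻¹  ← same
  (b) kg·m²
  (c) [m²] · [kg·m⁻¹·s⁻¹] = kg·m·s⁻¹
  (d) [m³·s⁻¹] · [kg·m⁻¹·s⁻¹] = kg·m²·s⁻²
  (e) m²·s⁻¹
Only (a) matches kg·m²·s⁻¹.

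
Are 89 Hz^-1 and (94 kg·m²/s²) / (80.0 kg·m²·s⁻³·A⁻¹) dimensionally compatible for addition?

No

Dimensions:
  89 Hz^-1:  Hz⁻¹ = (s⁻¹)⁻¹ = s
  (94 kg·m²/s²) / (80.0 kg·m²·s⁻³·A⁻¹):  [kg·m²·s⁻²] / [kg·m²·s⁻³·A⁻¹] = s·A
s ≠ s·A, so they cannot be added.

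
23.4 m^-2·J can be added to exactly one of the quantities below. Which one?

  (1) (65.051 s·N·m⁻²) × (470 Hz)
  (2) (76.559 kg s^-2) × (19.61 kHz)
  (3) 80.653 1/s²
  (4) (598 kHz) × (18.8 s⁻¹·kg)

(4)

Reference: J·m⁻² = N·m·m⁻² = kg·s⁻².
Each option:
  (1) [kg·m⁻¹·s⁻¹] · [s⁻¹] = kg·m⁻¹·s⁻²
  (2) [kg·s⁻²] · [s⁻¹] = kg·s⁻³
  (3) s⁻²
  (4) [s⁻¹] · [kg·s⁻¹] = kg·s⁻²  ← same
Only (4) matches kg·s⁻².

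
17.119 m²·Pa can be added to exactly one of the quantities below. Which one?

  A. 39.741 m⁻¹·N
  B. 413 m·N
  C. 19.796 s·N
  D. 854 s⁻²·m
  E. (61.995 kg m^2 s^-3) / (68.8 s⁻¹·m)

Reference: Pa·m² = N·m⁻²·m² = kg·m·s⁻².
Each option:
  A. N·m⁻¹ = kg·m·s⁻²·m⁻¹ = kg·s⁻²
  B. N·m = kg·m·s⁻²·m = kg·m²·s⁻²
  C. N·s = kg·m·s⁻²·s = kg·m·s⁻¹
  D. m·s⁻²
  E. [kg·m²·s⁻³] / [m·s⁻¹] = kg·m·s⁻²  ← same
Only E. matches kg·m·s⁻².

E.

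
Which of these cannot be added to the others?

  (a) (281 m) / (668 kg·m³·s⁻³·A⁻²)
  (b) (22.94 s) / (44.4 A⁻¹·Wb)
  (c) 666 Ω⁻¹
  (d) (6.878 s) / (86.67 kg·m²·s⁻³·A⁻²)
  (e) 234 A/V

(d)

Dimensions:
  (a) [m] / [kg·m³·s⁻³·A⁻²] = kg⁻¹·m⁻²·s³·A²
  (b) [s] / [kg·m²·s⁻²·A⁻²] = kg⁻¹·m⁻²·s³·A²
  (c) Ω⁻¹ = (V·A⁻¹)⁻¹ = kg⁻¹·m⁻²·s³·A²
  (d) [s] / [kg·m²·s⁻³·A⁻²] = kg⁻¹·m⁻²·s⁴·A²
  (e) A·V⁻¹ = A·(J·C⁻¹)⁻¹ = kg⁻¹·m⁻²·s³·A²
All reduce to kg⁻¹·m⁻²·s³·A² except (d), which is kg⁻¹·m⁻²·s⁴·A².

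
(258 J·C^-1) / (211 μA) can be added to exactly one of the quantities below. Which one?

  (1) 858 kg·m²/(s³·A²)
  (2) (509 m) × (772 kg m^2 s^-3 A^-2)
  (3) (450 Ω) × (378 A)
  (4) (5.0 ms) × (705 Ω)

(1)

Reference: [kg·m²·s⁻³·A⁻¹] / [A] = kg·m²·s⁻³·A⁻².
Each option:
  (1) kg·m²·s⁻³·A⁻²  ← same
  (2) [m] · [kg·m²·s⁻³·A⁻²] = kg·m³·s⁻³·A⁻²
  (3) [kg·m²·s⁻³·A⁻²] · [A] = kg·m²·s⁻³·A⁻¹
  (4) [s] · [kg·m²·s⁻³·A⁻²] = kg·m²·s⁻²·A⁻²
Only (1) matches kg·m²·s⁻³·A⁻².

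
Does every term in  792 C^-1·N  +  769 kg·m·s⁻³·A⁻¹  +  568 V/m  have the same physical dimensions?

Yes

In SI base units:
  792 C^-1·N:  N·C⁻¹ = kg·m·s⁻²·(s·A)⁻¹ = kg·m·s⁻³·A⁻¹
  769 kg·m·s⁻³·A⁻¹:  kg·m·s⁻³·A⁻¹
  568 V/m:  V·m⁻¹ = J·C⁻¹·m⁻¹ = kg·m·s⁻³·A⁻¹
Every term reduces to kg·m·s⁻³·A⁻¹.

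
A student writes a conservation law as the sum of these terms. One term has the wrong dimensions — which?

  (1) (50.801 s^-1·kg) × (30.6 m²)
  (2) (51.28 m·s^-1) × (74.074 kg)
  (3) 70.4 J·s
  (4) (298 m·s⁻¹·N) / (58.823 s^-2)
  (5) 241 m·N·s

Expand each in SI base units:
  (1) [kg·s⁻¹] · [m²] = kg·m²·s⁻¹
  (2) [m·s⁻¹] · [kg] = kg·m·s⁻¹
  (3) J·s = N·m·s = kg·m²·s⁻¹
  (4) [kg·m²·s⁻³] / [s⁻²] = kg·m²·s⁻¹
  (5) N·m·s = kg·m·s⁻²·m·s = kg·m²·s⁻¹
All reduce to kg·m²·s⁻¹ except (2), which is kg·m·s⁻¹.

(2)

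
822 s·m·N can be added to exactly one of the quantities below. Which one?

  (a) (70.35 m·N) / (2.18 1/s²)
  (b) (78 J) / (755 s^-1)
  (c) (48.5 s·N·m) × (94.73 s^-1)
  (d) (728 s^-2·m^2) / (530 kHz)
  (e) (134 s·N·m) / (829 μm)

(b)

Reference: N·m·s = kg·m·s⁻²·m·s = kg·m²·s⁻¹.
Each option:
  (a) [kg·m²·s⁻²] / [s⁻²] = kg·m²
  (b) [kg·m²·s⁻²] / [s⁻¹] = kg·m²·s⁻¹  ← same
  (c) [kg·m²·s⁻¹] · [s⁻¹] = kg·m²·s⁻²
  (d) [m²·s⁻²] / [s⁻¹] = m²·s⁻¹
  (e) [kg·m²·s⁻¹] / [m] = kg·m·s⁻¹
Only (b) matches kg·m²·s⁻¹.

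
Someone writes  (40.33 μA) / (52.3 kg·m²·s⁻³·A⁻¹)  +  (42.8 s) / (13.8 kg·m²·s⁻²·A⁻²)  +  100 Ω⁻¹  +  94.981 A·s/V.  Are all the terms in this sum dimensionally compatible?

No

In SI base units:
  (40.33 μA) / (52.3 kg·m²·s⁻³·A⁻¹):  [A] / [kg·m²·s⁻³·A⁻¹] = kg⁻¹·m⁻²·s³·A²
  (42.8 s) / (13.8 kg·m²·s⁻²·A⁻²):  [s] / [kg·m²·s⁻²·A⁻²] = kg⁻¹·m⁻²·s³·A²
  100 Ω⁻¹:  Ω⁻¹ = (V·A⁻¹)⁻¹ = kg⁻¹·m⁻²·s³·A²
  94.981 A·s/V:  A·s·V⁻¹ = A·s·(J·C⁻¹)⁻¹ = kg⁻¹·m⁻²·s⁴·A²
The terms do not share a single dimension (kg⁻¹·m⁻²·s³·A² vs kg⁻¹·m⁻²·s⁴·A²).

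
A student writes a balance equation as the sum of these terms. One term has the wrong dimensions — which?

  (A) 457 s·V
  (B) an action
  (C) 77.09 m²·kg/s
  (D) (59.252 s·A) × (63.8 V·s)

Expand each in SI base units:
  (A) V·s = J·C⁻¹·s = kg·m²·s⁻²·A⁻¹
  (B) [action] = kg·m²·s⁻¹
  (C) kg·m²·s⁻¹
  (D) [s·A] · [kg·m²·s⁻²·A⁻¹] = kg·m²·s⁻¹
All reduce to kg·m²·s⁻¹ except (A), which is kg·m²·s⁻²·A⁻¹.

(A)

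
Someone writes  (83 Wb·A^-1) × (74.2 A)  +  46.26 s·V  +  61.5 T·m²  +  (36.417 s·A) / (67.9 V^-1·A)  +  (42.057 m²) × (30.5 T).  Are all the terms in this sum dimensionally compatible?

Yes

Dimensions:
  (83 Wb·A^-1) × (74.2 A):  [kg·m²·s⁻²·A⁻²] · [A] = kg·m²·s⁻²·A⁻¹
  46.26 s·V:  V·s = J·C⁻¹·s = kg·m²·s⁻²·A⁻¹
  61.5 T·m²:  T·m² = Wb·m⁻²·m² = kg·m²·s⁻²·A⁻¹
  (36.417 s·A) / (67.9 V^-1·A):  [s·A] / [kg⁻¹·m⁻²·s³·A²] = kg·m²·s⁻²·A⁻¹
  (42.057 m²) × (30.5 T):  [m²] · [kg·s⁻²·A⁻¹] = kg·m²·s⁻²·A⁻¹
Every term reduces to kg·m²·s⁻²·A⁻¹.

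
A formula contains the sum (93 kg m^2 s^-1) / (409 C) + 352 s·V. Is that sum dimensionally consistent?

Reduce each to base SI dimensions:
  (93 kg m^2 s^-1) / (409 C):  [kg·m²·s⁻¹] / [s·A] = kg·m²·s⁻²·A⁻¹
  352 s·V:  V·s = J·C⁻¹·s = kg·m²·s⁻²·A⁻¹
Both are kg·m²·s⁻²·A⁻¹, so they have the same dimensions and can be added.

Yes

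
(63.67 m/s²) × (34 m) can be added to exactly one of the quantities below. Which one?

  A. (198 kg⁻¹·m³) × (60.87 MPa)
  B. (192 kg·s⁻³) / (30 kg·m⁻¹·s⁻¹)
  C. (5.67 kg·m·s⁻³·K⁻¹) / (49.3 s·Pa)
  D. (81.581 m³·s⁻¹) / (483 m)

Reference: [m·s⁻²] · [m] = m²·s⁻².
Each option:
  A. [kg⁻¹·m³] · [kg·m⁻¹·s⁻²] = m²·s⁻²  ← same
  B. [kg·s⁻³] / [kg·m⁻¹·s⁻¹] = m·s⁻²
  C. [kg·m·s⁻³·K⁻¹] / [kg·m⁻¹·s⁻¹] = m²·s⁻²·K⁻¹
  D. [m³·s⁻¹] / [m] = m²·s⁻¹
Only A. matches m²·s⁻².

A.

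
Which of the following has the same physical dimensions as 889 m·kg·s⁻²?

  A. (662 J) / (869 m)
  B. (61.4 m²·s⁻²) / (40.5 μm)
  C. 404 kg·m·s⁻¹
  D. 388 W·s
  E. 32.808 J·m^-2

Reference: kg·m·s⁻².
Each option:
  A. [kg·m²·s⁻²] / [m] = kg·m·s⁻²  ← same
  B. [m²·s⁻²] / [m] = m·s⁻²
  C. kg·m·s⁻¹
  D. W·s = J·s⁻¹·s = kg·m²·s⁻²
  E. J·m⁻² = N·m·m⁻² = kg·s⁻²
Only A. matches kg·m·s⁻².

A.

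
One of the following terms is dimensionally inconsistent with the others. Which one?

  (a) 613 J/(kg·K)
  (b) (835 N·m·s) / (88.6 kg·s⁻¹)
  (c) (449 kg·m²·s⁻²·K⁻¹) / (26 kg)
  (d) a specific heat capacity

(b)

Dimensions:
  (a) J·kg⁻¹·K⁻¹ = N·m·kg⁻¹·K⁻¹ = m²·s⁻²·K⁻¹
  (b) [kg·m²·s⁻¹] / [kg·s⁻¹] = m²
  (c) [kg·m²·s⁻²·K⁻¹] / [kg] = m²·s⁻²·K⁻¹
  (d) [specific heat capacity] = m²·s⁻²·K⁻¹
All reduce to m²·s⁻²·K⁻¹ except (b), which is m².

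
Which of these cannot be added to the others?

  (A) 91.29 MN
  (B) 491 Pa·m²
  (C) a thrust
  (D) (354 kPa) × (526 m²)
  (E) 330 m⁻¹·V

In SI base units:
  (A) N = kg·m·s⁻²
  (B) Pa·m² = N·m⁻²·m² = kg·m·s⁻²
  (C) [thrust] = kg·m·s⁻²
  (D) [kg·m⁻¹·s⁻²] · [m²] = kg·m·s⁻²
  (E) V·m⁻¹ = J·C⁻¹·m⁻¹ = kg·m·s⁻³·A⁻¹
All reduce to kg·m·s⁻² except (E), which is kg·m·s⁻³·A⁻¹.

(E)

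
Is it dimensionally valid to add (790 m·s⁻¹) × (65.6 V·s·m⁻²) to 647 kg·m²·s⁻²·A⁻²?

No

Reduce each to base SI dimensions:
  (790 m·s⁻¹) × (65.6 V·s·m⁻²):  [m·s⁻¹] · [kg·s⁻²·A⁻¹] = kg·m·s⁻³·A⁻¹
  647 kg·m²·s⁻²·A⁻²:  kg·m²·s⁻²·A⁻²
kg·m·s⁻³·A⁻¹ ≠ kg·m²·s⁻²·A⁻², so they cannot be added.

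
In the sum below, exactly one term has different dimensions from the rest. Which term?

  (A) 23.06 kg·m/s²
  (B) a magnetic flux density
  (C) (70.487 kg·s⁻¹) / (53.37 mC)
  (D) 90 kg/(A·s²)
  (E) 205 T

(A)

In SI base units:
  (A) kg·m·s⁻²
  (B) [magnetic flux density] = kg·s⁻²·A⁻¹
  (C) [kg·s⁻¹] / [s·A] = kg·s⁻²·A⁻¹
  (D) kg·s⁻²·A⁻¹
  (E) T = Wb·m⁻² = kg·s⁻²·A⁻¹
All reduce to kg·s⁻²·A⁻¹ except (A), which is kg·m·s⁻².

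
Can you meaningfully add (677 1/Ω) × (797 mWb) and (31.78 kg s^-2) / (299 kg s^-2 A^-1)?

Reduce each to base SI dimensions:
  (677 1/Ω) × (797 mWb):  [kg⁻¹·m⁻²·s³·A²] · [kg·m²·s⁻²·A⁻¹] = s·A
  (31.78 kg s^-2) / (299 kg s^-2 A^-1):  [kg·s⁻²] / [kg·s⁻²·A⁻¹] = A
s·A ≠ A, so they cannot be added.

No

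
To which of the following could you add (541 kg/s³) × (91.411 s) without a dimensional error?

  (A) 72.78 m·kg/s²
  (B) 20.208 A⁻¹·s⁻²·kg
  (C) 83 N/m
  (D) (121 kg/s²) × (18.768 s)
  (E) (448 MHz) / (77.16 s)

Reference: [kg·s⁻³] · [s] = kg·s⁻².
Each option:
  (A) kg·m·s⁻²
  (B) kg·s⁻²·A⁻¹
  (C) N·m⁻¹ = kg·m·s⁻²·m⁻¹ = kg·s⁻²  ← same
  (D) [kg·s⁻²] · [s] = kg·s⁻¹
  (E) [s⁻¹] / [s] = s⁻²
Only (C) matches kg·s⁻².

(C)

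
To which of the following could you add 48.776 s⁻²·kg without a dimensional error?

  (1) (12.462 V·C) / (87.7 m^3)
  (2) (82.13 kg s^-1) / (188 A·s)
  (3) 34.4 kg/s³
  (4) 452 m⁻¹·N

(4)

Reference: kg·s⁻².
Each option:
  (1) [kg·m²·s⁻²] / [m³] = kg·m⁻¹·s⁻²
  (2) [kg·s⁻¹] / [s·A] = kg·s⁻²·A⁻¹
  (3) kg·s⁻³
  (4) N·m⁻¹ = kg·m·s⁻²·m⁻¹ = kg·s⁻²  ← same
Only (4) matches kg·s⁻².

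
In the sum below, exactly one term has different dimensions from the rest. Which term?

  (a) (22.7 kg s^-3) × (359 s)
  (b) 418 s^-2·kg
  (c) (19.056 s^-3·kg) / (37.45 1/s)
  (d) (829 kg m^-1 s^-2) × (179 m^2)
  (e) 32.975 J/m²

Dimensions:
  (a) [kg·s⁻³] · [s] = kg·s⁻²
  (b) kg·s⁻²
  (c) [kg·s⁻³] / [s⁻¹] = kg·s⁻²
  (d) [kg·m⁻¹·s⁻²] · [m²] = kg·m·s⁻²
  (e) J·m⁻² = N·m·m⁻² = kg·s⁻²
All reduce to kg·s⁻² except (d), which is kg·m·s⁻².

(d)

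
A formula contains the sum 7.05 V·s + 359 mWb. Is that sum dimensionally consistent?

Yes

Dimensions:
  7.05 V·s:  V·s = J·C⁻¹·s = kg·m²·s⁻²·A⁻¹
  359 mWb:  Wb = V·s = kg·m²·s⁻²·A⁻¹
Both are kg·m²·s⁻²·A⁻¹, so they have the same dimensions and can be added.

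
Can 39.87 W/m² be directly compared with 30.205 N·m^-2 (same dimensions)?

Work out the base dimensions of each:
  39.87 W/m²:  W·m⁻² = J·s⁻¹·m⁻² = kg·s⁻³
  30.205 N·m^-2:  N·m⁻² = kg·m·s⁻²·m⁻² = kg·m⁻¹·s⁻²
kg·s⁻³ ≠ kg·m⁻¹·s⁻², so they cannot be added.

No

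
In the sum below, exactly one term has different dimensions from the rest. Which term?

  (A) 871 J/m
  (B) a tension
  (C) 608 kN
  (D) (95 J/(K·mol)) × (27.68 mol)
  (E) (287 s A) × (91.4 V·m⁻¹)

(D)

Work out the base dimensions of each:
  (A) J·m⁻¹ = N·m·m⁻¹ = kg·m·s⁻²
  (B) [tension] = kg·m·s⁻²
  (C) N = kg·m·s⁻²
  (D) [kg·m²·s⁻²·K⁻¹·mol⁻¹] · [mol] = kg·m²·s⁻²·K⁻¹
  (E) [s·A] · [kg·m·s⁻³·A⁻¹] = kg·m·s⁻²
All reduce to kg·m·s⁻² except (D), which is kg·m²·s⁻²·K⁻¹.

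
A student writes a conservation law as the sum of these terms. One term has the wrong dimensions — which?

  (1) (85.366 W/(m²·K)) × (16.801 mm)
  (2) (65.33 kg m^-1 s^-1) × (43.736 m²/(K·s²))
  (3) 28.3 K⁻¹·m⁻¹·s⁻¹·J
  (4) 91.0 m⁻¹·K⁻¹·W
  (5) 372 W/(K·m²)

Dimensions:
  (1) [kg·s⁻³·K⁻¹] · [m] = kg·m·s⁻³·K⁻¹
  (2) [kg·m⁻¹·s⁻¹] · [m²·s⁻²·K⁻¹] = kg·m·s⁻³·K⁻¹
  (3) J·s⁻¹·m⁻¹·K⁻¹ = N·m·s⁻¹·m⁻¹·K⁻¹ = kg·m·s⁻³·K⁻¹
  (4) W·m⁻¹·K⁻¹ = J·s⁻¹·m⁻¹·K⁻¹ = kg·m·s⁻³·K⁻¹
  (5) W·m⁻²·K⁻¹ = J·s⁻¹·m⁻²·K⁻¹ = kg·s⁻³·K⁻¹
All reduce to kg·m·s⁻³·K⁻¹ except (5), which is kg·s⁻³·K⁻¹.

(5)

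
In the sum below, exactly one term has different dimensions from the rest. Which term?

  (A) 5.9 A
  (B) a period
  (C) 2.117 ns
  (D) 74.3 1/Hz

In SI base units:
  (A) A
  (B) [period] = s
  (C) s
  (D) Hz⁻¹ = (s⁻¹)⁻¹ = s
All reduce to s except (A), which is A.

(A)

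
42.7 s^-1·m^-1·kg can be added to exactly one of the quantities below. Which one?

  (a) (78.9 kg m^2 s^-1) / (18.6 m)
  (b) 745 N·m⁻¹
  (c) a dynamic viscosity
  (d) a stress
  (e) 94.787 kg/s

Reference: kg·m⁻¹·s⁻¹.
Each option:
  (a) [kg·m²·s⁻¹] / [m] = kg·m·s⁻¹
  (b) N·m⁻¹ = kg·m·s⁻²·m⁻¹ = kg·s⁻²
  (c) [dynamic viscosity] = kg·m⁻¹·s⁻¹  ← same
  (d) [stress] = kg·m⁻¹·s⁻²
  (e) kg·s⁻¹
Only (c) matches kg·m⁻¹·s⁻¹.

(c)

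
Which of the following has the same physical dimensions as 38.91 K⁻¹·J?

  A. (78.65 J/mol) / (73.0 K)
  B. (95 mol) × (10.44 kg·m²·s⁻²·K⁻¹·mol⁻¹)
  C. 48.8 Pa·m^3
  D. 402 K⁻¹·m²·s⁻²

B.

Reference: J·K⁻¹ = N·m·K⁻¹ = kg·m²·s⁻²·K⁻¹.
Each option:
  A. [kg·m²·s⁻²·mol⁻¹] / [K] = kg·m²·s⁻²·K⁻¹·mol⁻¹
  B. [mol] · [kg·m²·s⁻²·K⁻¹·mol⁻¹] = kg·m²·s⁻²·K⁻¹  ← same
  C. Pa·m³ = N·m⁻²·m³ = kg·m²·s⁻²
  D. m²·s⁻²·K⁻¹
Only B. matches kg·m²·s⁻²·K⁻¹.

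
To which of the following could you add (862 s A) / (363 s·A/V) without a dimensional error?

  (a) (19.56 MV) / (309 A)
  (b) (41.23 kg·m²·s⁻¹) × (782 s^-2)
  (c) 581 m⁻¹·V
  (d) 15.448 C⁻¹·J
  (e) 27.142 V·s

Reference: [s·A] / [kg⁻¹·m⁻²·s⁴·A²] = kg·m²·s⁻³·A⁻¹.
Each option:
  (a) [kg·m²·s⁻³·A⁻¹] / [A] = kg·m²·s⁻³·A⁻²
  (b) [kg·m²·s⁻¹] · [s⁻²] = kg·m²·s⁻³
  (c) V·m⁻¹ = J·C⁻¹·m⁻¹ = kg·m·s⁻³·A⁻¹
  (d) J·C⁻¹ = N·m·(s·A)⁻¹ = kg·m²·s⁻³·A⁻¹  ← same
  (e) V·s = J·C⁻¹·s = kg·m²·s⁻²·A⁻¹
Only (d) matches kg·m²·s⁻³·A⁻¹.

(d)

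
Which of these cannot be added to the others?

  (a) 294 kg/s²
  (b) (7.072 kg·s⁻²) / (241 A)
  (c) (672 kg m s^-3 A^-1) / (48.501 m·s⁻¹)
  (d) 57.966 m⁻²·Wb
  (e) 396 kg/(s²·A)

Dimensions:
  (a) kg·s⁻²
  (b) [kg·s⁻²] / [A] = kg·s⁻²·A⁻¹
  (c) [kg·m·s⁻³·A⁻¹] / [m·s⁻¹] = kg·s⁻²·A⁻¹
  (d) Wb·m⁻² = V·s·m⁻² = kg·s⁻²·A⁻¹
  (e) kg·s⁻²·A⁻¹
All reduce to kg·s⁻²·A⁻¹ except (a), which is kg·s⁻².

(a)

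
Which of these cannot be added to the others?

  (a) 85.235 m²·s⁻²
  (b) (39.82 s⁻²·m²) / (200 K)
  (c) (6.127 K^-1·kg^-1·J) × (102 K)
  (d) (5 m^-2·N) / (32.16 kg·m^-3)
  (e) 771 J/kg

Expand each in SI base units:
  (a) m²·s⁻²
  (b) [m²·s⁻²] / [K] = m²·s⁻²·K⁻¹
  (c) [m²·s⁻²·K⁻¹] · [K] = m²·s⁻²
  (d) [kg·m⁻¹·s⁻²] / [kg·m⁻³] = m²·s⁻²
  (e) J·kg⁻¹ = N·m·kg⁻¹ = m²·s⁻²
All reduce to m²·s⁻² except (b), which is m²·s⁻²·K⁻¹.

(b)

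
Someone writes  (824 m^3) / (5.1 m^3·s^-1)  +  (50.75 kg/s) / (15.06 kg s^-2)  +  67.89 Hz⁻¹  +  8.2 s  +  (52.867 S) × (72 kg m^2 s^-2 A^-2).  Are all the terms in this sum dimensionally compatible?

Yes

Dimensions:
  (824 m^3) / (5.1 m^3·s^-1):  [m³] / [m³·s⁻¹] = s
  (50.75 kg/s) / (15.06 kg s^-2):  [kg·s⁻¹] / [kg·s⁻²] = s
  67.89 Hz⁻¹:  Hz⁻¹ = (s⁻¹)⁻¹ = s
  8.2 s:  s
  (52.867 S) × (72 kg m^2 s^-2 A^-2):  [kg⁻¹·m⁻²·s³·A²] · [kg·m²·s⁻²·A⁻²] = s
Every term reduces to s.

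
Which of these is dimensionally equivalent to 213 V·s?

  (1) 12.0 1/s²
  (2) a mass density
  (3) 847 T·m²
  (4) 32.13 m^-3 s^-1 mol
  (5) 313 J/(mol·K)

(3)

Reference: V·s = J·C⁻¹·s = kg·m²·s⁻²·A⁻¹.
Each option:
  (1) s⁻²
  (2) [mass density] = kg·m⁻³
  (3) T·m² = Wb·m⁻²·m² = kg·m²·s⁻²·A⁻¹  ← same
  (4) m⁻³·s⁻¹·mol
  (5) J·mol⁻¹·K⁻¹ = N·m·mol⁻¹·K⁻¹ = kg·m²·s⁻²·K⁻¹·mol⁻¹
Only (3) matches kg·m²·s⁻²·A⁻¹.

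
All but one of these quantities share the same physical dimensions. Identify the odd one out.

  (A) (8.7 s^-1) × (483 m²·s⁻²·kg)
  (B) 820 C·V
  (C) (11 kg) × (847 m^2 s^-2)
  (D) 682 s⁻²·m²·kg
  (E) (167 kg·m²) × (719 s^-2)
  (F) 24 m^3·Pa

(A)

Reduce each to base SI dimensions:
  (A) [s⁻¹] · [kg·m²·s⁻²] = kg·m²·s⁻³
  (B) C·V = s·A·J·C⁻¹ = kg·m²·s⁻²
  (C) [kg] · [m²·s⁻²] = kg·m²·s⁻²
  (D) kg·m²·s⁻²
  (E) [kg·m²] · [s⁻²] = kg·m²·s⁻²
  (F) Pa·m³ = N·m⁻²·m³ = kg·m²·s⁻²
All reduce to kg·m²·s⁻² except (A), which is kg·m²·s⁻³.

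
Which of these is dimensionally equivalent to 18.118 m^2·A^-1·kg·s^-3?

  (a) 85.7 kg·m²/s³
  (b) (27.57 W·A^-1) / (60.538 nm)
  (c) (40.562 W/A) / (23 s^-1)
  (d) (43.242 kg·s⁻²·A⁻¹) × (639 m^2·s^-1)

(d)

Reference: kg·m²·s⁻³·A⁻¹.
Each option:
  (a) kg·m²·s⁻³
  (b) [kg·m²·s⁻³·A⁻¹] / [m] = kg·m·s⁻³·A⁻¹
  (c) [kg·m²·s⁻³·A⁻¹] / [s⁻¹] = kg·m²·s⁻²·A⁻¹
  (d) [kg·s⁻²·A⁻¹] · [m²·s⁻¹] = kg·m²·s⁻³·A⁻¹  ← same
Only (d) matches kg·m²·s⁻³·A⁻¹.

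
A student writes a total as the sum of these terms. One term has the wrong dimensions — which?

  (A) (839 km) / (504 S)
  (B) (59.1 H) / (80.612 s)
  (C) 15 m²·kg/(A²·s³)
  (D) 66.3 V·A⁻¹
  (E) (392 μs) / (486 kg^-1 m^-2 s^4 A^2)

(A)

In SI base units:
  (A) [m] / [kg⁻¹·m⁻²·s³·A²] = kg·m³·s⁻³·A⁻²
  (B) [kg·m²·s⁻²·A⁻²] / [s] = kg·m²·s⁻³·A⁻²
  (C) kg·m²·s⁻³·A⁻²
  (D) V·A⁻¹ = J·C⁻¹·A⁻¹ = kg·m²·s⁻³·A⁻²
  (E) [s] / [kg⁻¹·m⁻²·s⁴·A²] = kg·m²·s⁻³·A⁻²
All reduce to kg·m²·s⁻³·A⁻² except (A), which is kg·m³·s⁻³·A⁻².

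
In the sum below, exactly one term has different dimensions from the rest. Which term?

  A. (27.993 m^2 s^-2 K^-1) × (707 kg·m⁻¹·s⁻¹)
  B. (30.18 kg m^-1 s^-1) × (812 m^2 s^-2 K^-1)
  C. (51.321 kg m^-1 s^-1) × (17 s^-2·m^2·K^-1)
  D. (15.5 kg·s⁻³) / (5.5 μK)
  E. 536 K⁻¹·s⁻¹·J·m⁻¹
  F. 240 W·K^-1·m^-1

D.

Reduce each to base SI dimensions:
  A. [m²·s⁻²·K⁻¹] · [kg·m⁻¹·s⁻¹] = kg·m·s⁻³·K⁻¹
  B. [kg·m⁻¹·s⁻¹] · [m²·s⁻²·K⁻¹] = kg·m·s⁻³·K⁻¹
  C. [kg·m⁻¹·s⁻¹] · [m²·s⁻²·K⁻¹] = kg·m·s⁻³·K⁻¹
  D. [kg·s⁻³] / [K] = kg·s⁻³·K⁻¹
  E. J·s⁻¹·m⁻¹·K⁻¹ = N·m·s⁻¹·m⁻¹·K⁻¹ = kg·m·s⁻³·K⁻¹
  F. W·m⁻¹·K⁻¹ = J·s⁻¹·m⁻¹·K⁻¹ = kg·m·s⁻³·K⁻¹
All reduce to kg·m·s⁻³·K⁻¹ except D., which is kg·s⁻³·K⁻¹.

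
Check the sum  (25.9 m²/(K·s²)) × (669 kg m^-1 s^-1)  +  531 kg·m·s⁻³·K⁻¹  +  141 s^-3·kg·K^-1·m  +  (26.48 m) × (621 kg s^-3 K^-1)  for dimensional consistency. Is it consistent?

Yes

Work out the base dimensions of each:
  (25.9 m²/(K·s²)) × (669 kg m^-1 s^-1):  [m²·s⁻²·K⁻¹] · [kg·m⁻¹·s⁻¹] = kg·m·s⁻³·K⁻¹
  531 kg·m·s⁻³·K⁻¹:  kg·m·s⁻³·K⁻¹
  141 s^-3·kg·K^-1·m:  kg·m·s⁻³·K⁻¹
  (26.48 m) × (621 kg s^-3 K^-1):  [m] · [kg·s⁻³·K⁻¹] = kg·m·s⁻³·K⁻¹
Every term reduces to kg·m·s⁻³·K⁻¹.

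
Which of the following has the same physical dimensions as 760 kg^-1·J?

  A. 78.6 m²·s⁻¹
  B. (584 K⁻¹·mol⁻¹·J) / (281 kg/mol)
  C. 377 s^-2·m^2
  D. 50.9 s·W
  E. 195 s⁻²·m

C.

Reference: J·kg⁻¹ = N·m·kg⁻¹ = m²·s⁻².
Each option:
  A. m²·s⁻¹
  B. [kg·m²·s⁻²·K⁻¹·mol⁻¹] / [kg·mol⁻¹] = m²·s⁻²·K⁻¹
  C. m²·s⁻²  ← same
  D. W·s = J·s⁻¹·s = kg·m²·s⁻²
  E. m·s⁻²
Only C. matches m²·s⁻².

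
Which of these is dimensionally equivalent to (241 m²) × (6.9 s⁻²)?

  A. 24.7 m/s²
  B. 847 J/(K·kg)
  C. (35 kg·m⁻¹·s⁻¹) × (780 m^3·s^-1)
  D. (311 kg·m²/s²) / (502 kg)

D.

Reference: [m²] · [s⁻²] = m²·s⁻².
Each option:
  A. m·s⁻²
  B. J·kg⁻¹·K⁻¹ = N·m·kg⁻¹·K⁻¹ = m²·s⁻²·K⁻¹
  C. [kg·m⁻¹·s⁻¹] · [m³·s⁻¹] = kg·m²·s⁻²
  D. [kg·m²·s⁻²] / [kg] = m²·s⁻²  ← same
Only D. matches m²·s⁻².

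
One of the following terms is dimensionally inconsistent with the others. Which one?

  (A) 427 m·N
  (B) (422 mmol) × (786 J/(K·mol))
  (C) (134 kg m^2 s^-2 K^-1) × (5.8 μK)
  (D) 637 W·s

(B)

Dimensions:
  (A) N·m = kg·m·s⁻²·m = kg·m²·s⁻²
  (B) [mol] · [kg·m²·s⁻²·K⁻¹·mol⁻¹] = kg·m²·s⁻²·K⁻¹
  (C) [kg·m²·s⁻²·K⁻¹] · [K] = kg·m²·s⁻²
  (D) W·s = J·s⁻¹·s = kg·m²·s⁻²
All reduce to kg·m²·s⁻² except (B), which is kg·m²·s⁻²·K⁻¹.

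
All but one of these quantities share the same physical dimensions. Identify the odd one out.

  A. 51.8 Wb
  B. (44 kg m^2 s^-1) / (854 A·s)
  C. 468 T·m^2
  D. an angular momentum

Expand each in SI base units:
  A. Wb = V·s = kg·m²·s⁻²·A⁻¹
  B. [kg·m²·s⁻¹] / [s·A] = kg·m²·s⁻²·A⁻¹
  C. T·m² = Wb·m⁻²·m² = kg·m²·s⁻²·A⁻¹
  D. [angular momentum] = kg·m²·s⁻¹
All reduce to kg·m²·s⁻²·A⁻¹ except D., which is kg·m²·s⁻¹.

D.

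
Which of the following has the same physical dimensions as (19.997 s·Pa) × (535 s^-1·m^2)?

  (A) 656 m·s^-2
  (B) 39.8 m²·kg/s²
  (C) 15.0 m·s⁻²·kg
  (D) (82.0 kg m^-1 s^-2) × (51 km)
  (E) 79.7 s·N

(C)

Reference: [kg·m⁻¹·s⁻¹] · [m²·s⁻¹] = kg·m·s⁻².
Each option:
  (A) m·s⁻²
  (B) kg·m²·s⁻²
  (C) kg·m·s⁻²  ← same
  (D) [kg·m⁻¹·s⁻²] · [m] = kg·s⁻²
  (E) N·s = kg·m·s⁻²·s = kg·m·s⁻¹
Only (C) matches kg·m·s⁻².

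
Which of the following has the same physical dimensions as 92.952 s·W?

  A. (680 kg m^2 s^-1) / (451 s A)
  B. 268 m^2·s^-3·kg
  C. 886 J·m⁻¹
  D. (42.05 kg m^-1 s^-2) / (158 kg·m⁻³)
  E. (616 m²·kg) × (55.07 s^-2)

E.

Reference: W·s = J·s⁻¹·s = kg·m²·s⁻².
Each option:
  A. [kg·m²·s⁻¹] / [s·A] = kg·m²·s⁻²·A⁻¹
  B. kg·m²·s⁻³
  C. J·m⁻¹ = N·m·m⁻¹ = kg·m·s⁻²
  D. [kg·m⁻¹·s⁻²] / [kg·m⁻³] = m²·s⁻²
  E. [kg·m²] · [s⁻²] = kg·m²·s⁻²  ← same
Only E. matches kg·m²·s⁻².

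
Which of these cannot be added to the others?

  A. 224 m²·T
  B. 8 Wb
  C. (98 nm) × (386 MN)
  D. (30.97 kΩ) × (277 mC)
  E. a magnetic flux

C.

Work out the base dimensions of each:
  A. T·m² = Wb·m⁻²·m² = kg·m²·s⁻²·A⁻¹
  B. Wb = V·s = kg·m²·s⁻²·A⁻¹
  C. [m] · [kg·m·s⁻²] = kg·m²·s⁻²
  D. [kg·m²·s⁻³·A⁻²] · [s·A] = kg·m²·s⁻²·A⁻¹
  E. [magnetic flux] = kg·m²·s⁻²·A⁻¹
All reduce to kg·m²·s⁻²·A⁻¹ except C., which is kg·m²·s⁻².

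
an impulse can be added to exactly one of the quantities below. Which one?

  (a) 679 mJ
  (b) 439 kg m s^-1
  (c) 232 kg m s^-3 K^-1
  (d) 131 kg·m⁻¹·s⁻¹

Reference: [impulse] = kg·m·s⁻¹.
Each option:
  (a) J = N·m = kg·m²·s⁻²
  (b) kg·m·s⁻¹  ← same
  (c) kg·m·s⁻³·K⁻¹
  (d) kg·m⁻¹·s⁻¹
Only (b) matches kg·m·s⁻¹.

(b)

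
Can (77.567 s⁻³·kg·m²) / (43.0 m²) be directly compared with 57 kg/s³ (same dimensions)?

Dimensions:
  (77.567 s⁻³·kg·m²) / (43.0 m²):  [kg·m²·s⁻³] / [m²] = kg·s⁻³
  57 kg/s³:  kg·s⁻³
Both are kg·s⁻³, so they have the same dimensions and can be added.

Yes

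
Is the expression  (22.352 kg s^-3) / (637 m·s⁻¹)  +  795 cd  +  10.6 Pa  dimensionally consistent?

No

Expand each in SI base units:
  (22.352 kg s^-3) / (637 m·s⁻¹):  [kg·s⁻³] / [m·s⁻¹] = kg·m⁻¹·s⁻²
  795 cd:  cd
  10.6 Pa:  Pa = N·m⁻² = kg·m⁻¹·s⁻²
The terms do not share a single dimension (cd vs kg·m⁻¹·s⁻²).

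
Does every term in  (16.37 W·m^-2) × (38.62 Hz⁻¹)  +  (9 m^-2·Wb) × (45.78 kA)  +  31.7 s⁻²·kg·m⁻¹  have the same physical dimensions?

Reduce each to base SI dimensions:
  (16.37 W·m^-2) × (38.62 Hz⁻¹):  [kg·s⁻³] · [s] = kg·s⁻²
  (9 m^-2·Wb) × (45.78 kA):  [kg·s⁻²·A⁻¹] · [A] = kg·s⁻²
  31.7 s⁻²·kg·m⁻¹:  kg·m⁻¹·s⁻²
The terms do not share a single dimension (kg·m⁻¹·s⁻² vs kg·s⁻²).

No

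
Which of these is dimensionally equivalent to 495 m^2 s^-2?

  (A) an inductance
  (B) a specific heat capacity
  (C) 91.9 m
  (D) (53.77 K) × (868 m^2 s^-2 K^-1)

(D)

Reference: m²·s⁻².
Each option:
  (A) [inductance] = kg·m²·s⁻²·A⁻²
  (B) [specific heat capacity] = m²·s⁻²·K⁻¹
  (C) m
  (D) [K] · [m²·s⁻²·K⁻¹] = m²·s⁻²  ← same
Only (D) matches m²·s⁻².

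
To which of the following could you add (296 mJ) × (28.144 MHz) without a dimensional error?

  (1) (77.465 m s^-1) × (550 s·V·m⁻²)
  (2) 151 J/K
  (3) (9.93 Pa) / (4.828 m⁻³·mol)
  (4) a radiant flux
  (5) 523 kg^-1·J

Reference: [kg·m²·s⁻²] · [s⁻¹] = kg·m²·s⁻³.
Each option:
  (1) [m·s⁻¹] · [kg·s⁻²·A⁻¹] = kg·m·s⁻³·A⁻¹
  (2) J·K⁻¹ = N·m·K⁻¹ = kg·m²·s⁻²·K⁻¹
  (3) [kg·m⁻¹·s⁻²] / [m⁻³·mol] = kg·m²·s⁻²·mol⁻¹
  (4) [radiant flux] = kg·m²·s⁻³  ← same
  (5) J·kg⁻¹ = N·m·kg⁻¹ = m²·s⁻²
Only (4) matches kg·m²·s⁻³.

(4)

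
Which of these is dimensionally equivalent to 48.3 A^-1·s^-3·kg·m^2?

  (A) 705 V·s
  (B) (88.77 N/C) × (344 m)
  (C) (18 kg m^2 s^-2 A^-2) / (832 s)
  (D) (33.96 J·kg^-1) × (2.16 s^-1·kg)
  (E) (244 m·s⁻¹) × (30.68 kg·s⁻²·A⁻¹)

Reference: kg·m²·s⁻³·A⁻¹.
Each option:
  (A) V·s = J·C⁻¹·s = kg·m²·s⁻²·A⁻¹
  (B) [kg·m·s⁻³·A⁻¹] · [m] = kg·m²·s⁻³·A⁻¹  ← same
  (C) [kg·m²·s⁻²·A⁻²] / [s] = kg·m²·s⁻³·A⁻²
  (D) [m²·s⁻²] · [kg·s⁻¹] = kg·m²·s⁻³
  (E) [m·s⁻¹] · [kg·s⁻²·A⁻¹] = kg·m·s⁻³·A⁻¹
Only (B) matches kg·m²·s⁻³·A⁻¹.

(B)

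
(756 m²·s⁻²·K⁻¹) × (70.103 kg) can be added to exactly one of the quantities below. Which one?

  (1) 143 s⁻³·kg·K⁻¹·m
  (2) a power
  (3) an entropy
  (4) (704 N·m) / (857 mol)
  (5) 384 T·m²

Reference: [m²·s⁻²·K⁻¹] · [kg] = kg·m²·s⁻²·K⁻¹.
Each option:
  (1) kg·m·s⁻³·K⁻¹
  (2) [power] = kg·m²·s⁻³
  (3) [entropy] = kg·m²·s⁻²·K⁻¹  ← same
  (4) [kg·m²·s⁻²] / [mol] = kg·m²·s⁻²·mol⁻¹
  (5) T·m² = Wb·m⁻²·m² = kg·m²·s⁻²·A⁻¹
Only (3) matches kg·m²·s⁻²·K⁻¹.

(3)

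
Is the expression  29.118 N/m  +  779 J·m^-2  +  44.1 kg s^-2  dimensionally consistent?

Yes

In SI base units:
  29.118 N/m:  N·m⁻¹ = kg·m·s⁻²·m⁻¹ = kg·s⁻²
  779 J·m^-2:  J·m⁻² = N·m·m⁻² = kg·s⁻²
  44.1 kg s^-2:  kg·s⁻²
Every term reduces to kg·s⁻².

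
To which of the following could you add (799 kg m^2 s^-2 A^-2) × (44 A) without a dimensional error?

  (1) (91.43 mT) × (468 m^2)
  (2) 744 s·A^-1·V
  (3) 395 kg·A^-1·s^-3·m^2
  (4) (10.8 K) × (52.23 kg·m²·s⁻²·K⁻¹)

Reference: [kg·m²·s⁻²·A⁻²] · [A] = kg·m²·s⁻²·A⁻¹.
Each option:
  (1) [kg·s⁻²·A⁻¹] · [m²] = kg·m²·s⁻²·A⁻¹  ← same
  (2) V·s·A⁻¹ = J·C⁻¹·s·A⁻¹ = kg·m²·s⁻²·A⁻²
  (3) kg·m²·s⁻³·A⁻¹
  (4) [K] · [kg·m²·s⁻²·K⁻¹] = kg·m²·s⁻²
Only (1) matches kg·m²·s⁻²·A⁻¹.

(1)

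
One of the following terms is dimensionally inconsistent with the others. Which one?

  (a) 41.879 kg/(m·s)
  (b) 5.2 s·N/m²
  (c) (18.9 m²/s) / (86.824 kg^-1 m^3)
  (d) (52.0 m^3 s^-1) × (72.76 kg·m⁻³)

Reduce each to base SI dimensions:
  (a) kg·m⁻¹·s⁻¹
  (b) N·s·m⁻² = kg·m·s⁻²·s·m⁻² = kg·m⁻¹·s⁻¹
  (c) [m²·s⁻¹] / [kg⁻¹·m³] = kg·m⁻¹·s⁻¹
  (d) [m³·s⁻¹] · [kg·m⁻³] = kg·s⁻¹
All reduce to kg·m⁻¹·s⁻¹ except (d), which is kg·s⁻¹.

(d)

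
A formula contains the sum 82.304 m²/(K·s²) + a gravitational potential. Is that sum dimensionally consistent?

No

In SI base units:
  82.304 m²/(K·s²):  m²·s⁻²·K⁻¹
  a gravitational potential:  [gravitational potential] = m²·s⁻²
m²·s⁻²·K⁻¹ ≠ m²·s⁻², so they cannot be added.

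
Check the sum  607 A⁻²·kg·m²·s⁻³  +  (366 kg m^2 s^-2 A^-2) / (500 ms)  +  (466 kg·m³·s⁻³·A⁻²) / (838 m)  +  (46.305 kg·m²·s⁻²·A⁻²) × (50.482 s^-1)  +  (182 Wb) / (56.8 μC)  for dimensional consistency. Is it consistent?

Yes

Dimensions:
  607 A⁻²·kg·m²·s⁻³:  kg·m²·s⁻³·A⁻²
  (366 kg m^2 s^-2 A^-2) / (500 ms):  [kg·m²·s⁻²·A⁻²] / [s] = kg·m²·s⁻³·A⁻²
  (466 kg·m³·s⁻³·A⁻²) / (838 m):  [kg·m³·s⁻³·A⁻²] / [m] = kg·m²·s⁻³·A⁻²
  (46.305 kg·m²·s⁻²·A⁻²) × (50.482 s^-1):  [kg·m²·s⁻²·A⁻²] · [s⁻¹] = kg·m²·s⁻³·A⁻²
  (182 Wb) / (56.8 μC):  [kg·m²·s⁻²·A⁻¹] / [s·A] = kg·m²·s⁻³·A⁻²
Every term reduces to kg·m²·s⁻³·A⁻².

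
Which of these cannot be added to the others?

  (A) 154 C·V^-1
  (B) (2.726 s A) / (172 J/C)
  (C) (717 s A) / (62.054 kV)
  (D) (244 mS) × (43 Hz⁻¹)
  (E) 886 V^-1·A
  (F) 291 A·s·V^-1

(E)

Dimensions:
  (A) C·V⁻¹ = s·A·(J·C⁻¹)⁻¹ = kg⁻¹·m⁻²·s⁴·A²
  (B) [s·A] / [kg·m²·s⁻³·A⁻¹] = kg⁻¹·m⁻²·s⁴·A²
  (C) [s·A] / [kg·m²·s⁻³·A⁻¹] = kg⁻¹·m⁻²·s⁴·A²
  (D) [kg⁻¹·m⁻²·s³·A²] · [s] = kg⁻¹·m⁻²·s⁴·A²
  (E) A·V⁻¹ = A·(J·C⁻¹)⁻¹ = kg⁻¹·m⁻²·s³·A²
  (F) A·s·V⁻¹ = A·s·(J·C⁻¹)⁻¹ = kg⁻¹·m⁻²·s⁴·A²
All reduce to kg⁻¹·m⁻²·s⁴·A² except (E), which is kg⁻¹·m⁻²·s³·A².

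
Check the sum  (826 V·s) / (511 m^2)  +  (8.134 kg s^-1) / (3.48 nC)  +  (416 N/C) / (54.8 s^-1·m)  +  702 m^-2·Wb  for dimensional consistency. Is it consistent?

Yes

In SI base units:
  (826 V·s) / (511 m^2):  [kg·m²·s⁻²·A⁻¹] / [m²] = kg·s⁻²·A⁻¹
  (8.134 kg s^-1) / (3.48 nC):  [kg·s⁻¹] / [s·A] = kg·s⁻²·A⁻¹
  (416 N/C) / (54.8 s^-1·m):  [kg·m·s⁻³·A⁻¹] / [m·s⁻¹] = kg·s⁻²·A⁻¹
  702 m^-2·Wb:  Wb·m⁻² = V·s·m⁻² = kg·s⁻²·A⁻¹
Every term reduces to kg·s⁻²·A⁻¹.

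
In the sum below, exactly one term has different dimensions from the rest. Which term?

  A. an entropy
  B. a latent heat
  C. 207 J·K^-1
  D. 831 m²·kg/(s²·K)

In SI base units:
  A. [entropy] = kg·m²·s⁻²·K⁻¹
  B. [latent heat] = m²·s⁻²
  C. J·K⁻¹ = N·m·K⁻¹ = kg·m²·s⁻²·K⁻¹
  D. kg·m²·s⁻²·K⁻¹
All reduce to kg·m²·s⁻²·K⁻¹ except B., which is m²·s⁻².

B.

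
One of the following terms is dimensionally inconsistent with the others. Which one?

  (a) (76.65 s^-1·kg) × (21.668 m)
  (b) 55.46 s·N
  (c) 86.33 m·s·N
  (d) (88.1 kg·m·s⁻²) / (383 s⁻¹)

(c)

Reduce each to base SI dimensions:
  (a) [kg·s⁻¹] · [m] = kg·m·s⁻¹
  (b) N·s = kg·m·s⁻²·s = kg·m·s⁻¹
  (c) N·m·s = kg·m·s⁻²·m·s = kg·m²·s⁻¹
  (d) [kg·m·s⁻²] / [s⁻¹] = kg·m·s⁻¹
All reduce to kg·m·s⁻¹ except (c), which is kg·m²·s⁻¹.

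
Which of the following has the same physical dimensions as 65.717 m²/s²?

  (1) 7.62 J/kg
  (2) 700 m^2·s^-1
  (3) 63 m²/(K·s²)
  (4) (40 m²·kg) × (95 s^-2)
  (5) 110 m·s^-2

(1)

Reference: m²·s⁻².
Each option:
  (1) J·kg⁻¹ = N·m·kg⁻¹ = m²·s⁻²  ← same
  (2) m²·s⁻¹
  (3) m²·s⁻²·K⁻¹
  (4) [kg·m²] · [s⁻²] = kg·m²·s⁻²
  (5) m·s⁻²
Only (1) matches m²·s⁻².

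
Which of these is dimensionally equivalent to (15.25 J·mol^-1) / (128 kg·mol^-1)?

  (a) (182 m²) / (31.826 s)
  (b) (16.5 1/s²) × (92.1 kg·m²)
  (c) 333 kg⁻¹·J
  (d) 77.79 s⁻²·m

Reference: [kg·m²·s⁻²·mol⁻¹] / [kg·mol⁻¹] = m²·s⁻².
Each option:
  (a) [m²] / [s] = m²·s⁻¹
  (b) [s⁻²] · [kg·m²] = kg·m²·s⁻²
  (c) J·kg⁻¹ = N·m·kg⁻¹ = m²·s⁻²  ← same
  (d) m·s⁻²
Only (c) matches m²·s⁻².

(c)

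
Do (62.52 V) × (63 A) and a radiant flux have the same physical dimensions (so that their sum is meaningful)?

Dimensions:
  (62.52 V) × (63 A):  [kg·m²·s⁻³·A⁻¹] · [A] = kg·m²·s⁻³
  a radiant flux:  [radiant flux] = kg·m²·s⁻³
Both are kg·m²·s⁻³, so they have the same dimensions and can be added.

Yes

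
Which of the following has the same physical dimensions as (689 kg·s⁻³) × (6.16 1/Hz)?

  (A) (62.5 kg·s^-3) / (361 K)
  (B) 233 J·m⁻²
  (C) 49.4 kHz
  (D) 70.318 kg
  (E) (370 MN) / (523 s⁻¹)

(B)

Reference: [kg·s⁻³] · [s] = kg·s⁻².
Each option:
  (A) [kg·s⁻³] / [K] = kg·s⁻³·K⁻¹
  (B) J·m⁻² = N·m·m⁻² = kg·s⁻²  ← same
  (C) Hz = s⁻¹
  (D) kg
  (E) [kg·m·s⁻²] / [s⁻¹] = kg·m·s⁻¹
Only (B) matches kg·s⁻².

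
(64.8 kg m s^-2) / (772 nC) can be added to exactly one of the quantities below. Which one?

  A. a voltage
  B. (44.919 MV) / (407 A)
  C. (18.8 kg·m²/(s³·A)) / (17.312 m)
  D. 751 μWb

Reference: [kg·m·s⁻²] / [s·A] = kg·m·s⁻³·A⁻¹.
Each option:
  A. [voltage] = kg·m²·s⁻³·A⁻¹
  B. [kg·m²·s⁻³·A⁻¹] / [A] = kg·m²·s⁻³·A⁻²
  C. [kg·m²·s⁻³·A⁻¹] / [m] = kg·m·s⁻³·A⁻¹  ← same
  D. Wb = V·s = kg·m²·s⁻²·A⁻¹
Only C. matches kg·m·s⁻³·A⁻¹.

C.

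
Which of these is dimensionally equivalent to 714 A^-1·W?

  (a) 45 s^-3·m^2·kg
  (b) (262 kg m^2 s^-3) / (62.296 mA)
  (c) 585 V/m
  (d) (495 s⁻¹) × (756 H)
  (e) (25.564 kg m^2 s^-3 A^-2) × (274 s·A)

Reference: W·A⁻¹ = J·s⁻¹·A⁻¹ = kg·m²·s⁻³·A⁻¹.
Each option:
  (a) kg·m²·s⁻³
  (b) [kg·m²·s⁻³] / [A] = kg·m²·s⁻³·A⁻¹  ← same
  (c) V·m⁻¹ = J·C⁻¹·m⁻¹ = kg·m·s⁻³·A⁻¹
  (d) [s⁻¹] · [kg·m²·s⁻²·A⁻²] = kg·m²·s⁻³·A⁻²
  (e) [kg·m²·s⁻³·A⁻²] · [s·A] = kg·m²·s⁻²·A⁻¹
Only (b) matches kg·m²·s⁻³·A⁻¹.

(b)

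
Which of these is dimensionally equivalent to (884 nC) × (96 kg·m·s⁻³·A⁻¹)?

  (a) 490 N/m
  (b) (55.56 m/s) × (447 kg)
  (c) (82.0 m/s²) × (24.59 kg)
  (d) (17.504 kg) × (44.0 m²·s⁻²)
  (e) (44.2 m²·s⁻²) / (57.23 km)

Reference: [s·A] · [kg·m·s⁻³·A⁻¹] = kg·m·s⁻².
Each option:
  (a) N·m⁻¹ = kg·m·s⁻²·m⁻¹ = kg·s⁻²
  (b) [m·s⁻¹] · [kg] = kg·m·s⁻¹
  (c) [m·s⁻²] · [kg] = kg·m·s⁻²  ← same
  (d) [kg] · [m²·s⁻²] = kg·m²·s⁻²
  (e) [m²·s⁻²] / [m] = m·s⁻²
Only (c) matches kg·m·s⁻².

(c)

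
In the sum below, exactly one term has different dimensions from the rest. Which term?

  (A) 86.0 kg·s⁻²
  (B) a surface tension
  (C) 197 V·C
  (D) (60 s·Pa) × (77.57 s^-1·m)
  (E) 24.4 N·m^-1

Reduce each to base SI dimensions:
  (A) kg·s⁻²
  (B) [surface tension] = kg·s⁻²
  (C) C·V = s·A·J·C⁻¹ = kg·m²·s⁻²
  (D) [kg·m⁻¹·s⁻¹] · [m·s⁻¹] = kg·s⁻²
  (E) N·m⁻¹ = kg·m·s⁻²·m⁻¹ = kg·s⁻²
All reduce to kg·s⁻² except (C), which is kg·m²·s⁻².

(C)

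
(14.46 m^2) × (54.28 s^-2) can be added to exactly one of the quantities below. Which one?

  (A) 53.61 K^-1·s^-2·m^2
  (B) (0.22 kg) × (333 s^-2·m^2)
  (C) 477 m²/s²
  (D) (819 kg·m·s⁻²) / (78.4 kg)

(C)

Reference: [m²] · [s⁻²] = m²·s⁻².
Each option:
  (A) m²·s⁻²·K⁻¹
  (B) [kg] · [m²·s⁻²] = kg·m²·s⁻²
  (C) m²·s⁻²  ← same
  (D) [kg·m·s⁻²] / [kg] = m·s⁻²
Only (C) matches m²·s⁻².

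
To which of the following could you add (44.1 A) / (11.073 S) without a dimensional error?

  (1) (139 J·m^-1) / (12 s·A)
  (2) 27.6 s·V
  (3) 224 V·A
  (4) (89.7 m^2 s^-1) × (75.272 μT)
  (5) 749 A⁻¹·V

(4)

Reference: [A] / [kg⁻¹·m⁻²·s³·A²] = kg·m²·s⁻³·A⁻¹.
Each option:
  (1) [kg·m·s⁻²] / [s·A] = kg·m·s⁻³·A⁻¹
  (2) V·s = J·C⁻¹·s = kg·m²·s⁻²·A⁻¹
  (3) V·A = J·C⁻¹·A = kg·m²·s⁻³
  (4) [m²·s⁻¹] · [kg·s⁻²·A⁻¹] = kg·m²·s⁻³·A⁻¹  ← same
  (5) V·A⁻¹ = J·C⁻¹·A⁻¹ = kg·m²·s⁻³·A⁻²
Only (4) matches kg·m²·s⁻³·A⁻¹.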